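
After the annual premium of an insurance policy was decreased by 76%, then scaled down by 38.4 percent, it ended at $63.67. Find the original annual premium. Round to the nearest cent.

$430.67

The overall multiplier applied was 0.24 × 0.616 = 0.14784.
So the original annual premium was $63.67 ÷ 0.14784 ≈ $430.67.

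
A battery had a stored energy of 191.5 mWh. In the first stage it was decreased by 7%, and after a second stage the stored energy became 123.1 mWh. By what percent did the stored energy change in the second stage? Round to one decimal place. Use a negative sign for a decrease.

-30.9%

After the first stage: 191.5 × 0.93 = 178.095.
Second-stage multiplier: 123.1 ÷ 178.095 ≈ 0.6912.
That is a change of -30.9%.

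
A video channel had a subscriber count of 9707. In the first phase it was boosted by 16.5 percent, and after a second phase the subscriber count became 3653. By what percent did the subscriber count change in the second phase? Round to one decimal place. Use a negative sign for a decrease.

-67.7%

After the first phase: 9707 × 1.165 = 11308.655.
Second-phase multiplier: 3653 ÷ 11308.655 ≈ 0.32303.
That is a change of -67.7%.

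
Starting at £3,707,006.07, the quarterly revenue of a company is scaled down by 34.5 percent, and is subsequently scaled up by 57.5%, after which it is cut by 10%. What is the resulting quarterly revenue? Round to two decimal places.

£3,441,816.12

Each change multiplies by a factor: 0.655 × 1.575 × 0.9 = 0.9284625.
£3,707,006.07 × 0.9284625 = £3441816.123267375 ≈ £3,441,816.12.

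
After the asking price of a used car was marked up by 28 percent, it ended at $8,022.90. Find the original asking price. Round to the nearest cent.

The overall multiplier applied was 1.28.
So the original asking price was $8,022.90 ÷ 1.28 ≈ $6,267.89.

$6,267.89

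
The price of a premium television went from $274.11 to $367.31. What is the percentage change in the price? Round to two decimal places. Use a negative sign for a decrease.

34.00%

Change: $367.31 − $274.11 = $93.20.
Relative to the original: $93.20 ÷ $274.11 ≈ 34.00%.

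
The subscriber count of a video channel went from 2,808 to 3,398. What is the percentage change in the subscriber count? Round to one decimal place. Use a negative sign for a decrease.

21.0%

Change: 3,398 − 2,808 = 590.
Relative to the original: 590 ÷ 2,808 ≈ 21.0%.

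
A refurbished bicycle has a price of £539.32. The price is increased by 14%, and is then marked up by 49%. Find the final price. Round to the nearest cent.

£916.09

After the 14% increase: £539.32 × 1.14 = £614.8248.
49% increase: £614.8248 × 1.49 = £916.088952 ≈ £916.09.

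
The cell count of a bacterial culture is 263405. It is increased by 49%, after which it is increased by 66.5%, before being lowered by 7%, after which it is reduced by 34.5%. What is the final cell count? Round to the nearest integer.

Apply the 49% increase: 263405 × 1.49 = 392473.45.
66.5% increase: 392473.45 × 1.665 = 653468.29425.
After the 7% decrease: 653468.29425 × 0.93 = 607725.5136525.
34.5% decrease: 607725.5136525 × 0.655 = 398060.2114423875 ≈ 398060.

398060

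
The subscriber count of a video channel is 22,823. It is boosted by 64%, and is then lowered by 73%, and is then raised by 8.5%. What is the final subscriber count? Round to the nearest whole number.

Each change multiplies by a factor: 1.64 × 0.27 × 1.085 = 0.480438.
22,823 × 0.480438 = 10965.036474 ≈ 10,965.

10,965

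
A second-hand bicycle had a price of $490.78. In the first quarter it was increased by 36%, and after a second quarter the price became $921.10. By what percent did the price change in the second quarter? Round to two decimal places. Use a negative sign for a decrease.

38.00%

After the first quarter: $490.78 × 1.36 = $667.4608.
Second-quarter multiplier: $921.10 ÷ $667.4608 ≈ 1.380006.
That is a change of 38.00%.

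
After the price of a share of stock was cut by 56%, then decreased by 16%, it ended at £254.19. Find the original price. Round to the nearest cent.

Undoing the 16% decrease: £254.19 ÷ 0.84 ≈ £302.607143.
Undoing the 56% decrease: £302.607143 ÷ 0.44 ≈ £687.74.

£687.74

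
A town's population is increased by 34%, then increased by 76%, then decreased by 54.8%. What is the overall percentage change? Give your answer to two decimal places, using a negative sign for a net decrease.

6.60%

A 34% increase multiplies by 1.34.
Then a 76% increase: 1.34 × 1.76 = 2.3584.
Then a 54.8% decrease: 2.3584 × 0.452 = 1.0659968.
Overall factor 1.0659968, i.e. 6.60%.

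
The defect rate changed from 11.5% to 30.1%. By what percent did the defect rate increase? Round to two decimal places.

The change is 30.1 − 11.5 = 18.6 percentage points.
Relative to the original 11.5%, that is 18.6 ÷ 11.5 ≈ 161.74%.
So the defect rate rose by 161.74%.

161.74%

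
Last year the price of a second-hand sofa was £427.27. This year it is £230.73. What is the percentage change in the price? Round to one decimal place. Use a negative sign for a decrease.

Change: £230.73 − £427.27 = -£196.54.
Relative to the original: -£196.54 ÷ £427.27 ≈ -46.0%.

-46.0%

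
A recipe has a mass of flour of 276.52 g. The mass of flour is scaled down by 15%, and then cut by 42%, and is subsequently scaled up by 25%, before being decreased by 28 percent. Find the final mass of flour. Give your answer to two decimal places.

122.69 g

15% decrease: 276.52 × 0.85 = 235.042.
After the 42% decrease: 235.042 × 0.58 = 136.32436.
Apply the 25% increase: 136.32436 × 1.25 = 170.40545.
Apply the 28% decrease: 170.40545 × 0.72 = 122.691924 ≈ 122.69.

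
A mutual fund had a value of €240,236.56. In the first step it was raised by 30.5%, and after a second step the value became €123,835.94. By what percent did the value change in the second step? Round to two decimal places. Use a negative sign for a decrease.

-60.50%

After the first step: €240,236.56 × 1.305 = €313508.7108.
Second-step multiplier: €123,835.94 ÷ €313508.7108 ≈ 0.395.
That is a change of -60.50%.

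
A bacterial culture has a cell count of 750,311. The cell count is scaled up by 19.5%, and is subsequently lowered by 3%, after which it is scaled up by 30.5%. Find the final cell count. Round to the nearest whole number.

After the 19.5% increase: 750,311 × 1.195 = 896621.645.
After the 3% decrease: 896621.645 × 0.97 = 869722.99565.
Apply the 30.5% increase: 869722.99565 × 1.305 = 1134988.50932325 ≈ 1,134,989.

1,134,989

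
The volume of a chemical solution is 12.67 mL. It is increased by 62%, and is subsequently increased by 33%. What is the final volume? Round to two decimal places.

27.30 mL

Each change multiplies by a factor: 1.62 × 1.33 = 2.1546.
12.67 × 2.1546 = 27.298782 ≈ 27.30.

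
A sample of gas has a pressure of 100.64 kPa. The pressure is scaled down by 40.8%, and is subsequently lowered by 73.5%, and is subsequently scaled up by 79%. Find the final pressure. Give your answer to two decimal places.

After the 40.8% decrease: 100.64 × 0.592 = 59.57888.
After the 73.5% decrease: 59.57888 × 0.265 = 15.7884032.
Apply the 79% increase: 15.7884032 × 1.79 = 28.261241728 ≈ 28.26.

28.26 kPa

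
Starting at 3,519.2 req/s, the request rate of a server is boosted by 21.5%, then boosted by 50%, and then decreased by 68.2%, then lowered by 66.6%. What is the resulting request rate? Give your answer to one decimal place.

681.2 req/s

21.5% increase: 3,519.2 × 1.215 = 4275.828.
After the 50% increase: 4275.828 × 1.5 = 6413.742.
Apply the 68.2% decrease: 6413.742 × 0.318 = 2039.569956.
Apply the 66.6% decrease: 2039.569956 × 0.334 = 681.216365304 ≈ 681.2.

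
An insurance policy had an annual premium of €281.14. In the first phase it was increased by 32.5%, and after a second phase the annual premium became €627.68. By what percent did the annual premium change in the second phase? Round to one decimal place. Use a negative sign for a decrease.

After the first phase: €281.14 × 1.325 = €372.5105.
Second-phase multiplier: €627.68 ÷ €372.5105 ≈ 1.685.
That is a change of 68.5%.

68.5%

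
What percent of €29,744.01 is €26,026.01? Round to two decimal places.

87.50%

€26,026.01 ÷ €29,744.01 ≈ 87.50%.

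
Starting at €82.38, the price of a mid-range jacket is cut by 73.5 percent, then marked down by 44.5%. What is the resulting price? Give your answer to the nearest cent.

€12.12

Each change multiplies by a factor: 0.265 × 0.555 = 0.147075.
€82.38 × 0.147075 = €12.1160385 ≈ €12.12.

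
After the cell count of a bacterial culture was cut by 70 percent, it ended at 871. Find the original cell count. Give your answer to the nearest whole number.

The overall multiplier applied was 0.3.
So the original cell count was 871 ÷ 0.3 ≈ 2,903.

2,903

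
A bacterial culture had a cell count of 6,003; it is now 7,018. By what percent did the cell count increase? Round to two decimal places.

16.91%

Change: 7,018 − 6,003 = 1,015.
Relative to the original: 1,015 ÷ 6,003 ≈ 16.91%.
So the cell count increased by 16.91%.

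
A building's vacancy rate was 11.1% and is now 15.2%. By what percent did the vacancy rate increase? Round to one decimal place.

36.9%

The change is 15.2 − 11.1 = 4.1 percentage points.
Relative to the original 11.1%, that is 4.1 ÷ 11.1 ≈ 36.9%.
So the vacancy rate rose by 36.9%.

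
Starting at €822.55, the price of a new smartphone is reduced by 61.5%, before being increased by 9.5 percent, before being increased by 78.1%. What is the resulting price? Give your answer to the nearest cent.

61.5% decrease: €822.55 × 0.385 = €316.68175.
After the 9.5% increase: €316.68175 × 1.095 = €346.76651625.
78.1% increase: €346.76651625 × 1.781 = €617.59116544125 ≈ €617.59.

€617.59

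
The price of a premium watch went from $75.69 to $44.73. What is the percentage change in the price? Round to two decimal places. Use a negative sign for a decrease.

-40.90%

Change: $44.73 − $75.69 = -$30.96.
Relative to the original: -$30.96 ÷ $75.69 ≈ -40.90%.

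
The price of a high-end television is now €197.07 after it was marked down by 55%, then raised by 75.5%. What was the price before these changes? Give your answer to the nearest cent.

The overall multiplier applied was 0.45 × 1.755 = 0.78975.
So the original price was €197.07 ÷ 0.78975 ≈ €249.53.

€249.53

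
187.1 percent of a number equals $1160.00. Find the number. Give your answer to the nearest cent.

$1160.00 ÷ 1.871 ≈ $619.99.

$619.99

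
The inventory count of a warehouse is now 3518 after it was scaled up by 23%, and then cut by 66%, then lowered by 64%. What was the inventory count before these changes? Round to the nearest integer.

Undoing the 64% decrease: 3518 ÷ 0.36 ≈ 9772.222222.
Undoing the 66% decrease: 9772.222222 ÷ 0.34 ≈ 28741.830065.
Undoing the 23% increase: 28741.830065 ÷ 1.23 ≈ 23367.

23367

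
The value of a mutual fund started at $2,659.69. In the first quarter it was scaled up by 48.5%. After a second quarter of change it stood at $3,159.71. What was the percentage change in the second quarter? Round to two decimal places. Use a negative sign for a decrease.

After the first quarter: $2,659.69 × 1.485 = $3949.63965.
Second-quarter multiplier: $3,159.71 ÷ $3949.63965 ≈ 0.8.
That is a change of -20.00%.

-20.00%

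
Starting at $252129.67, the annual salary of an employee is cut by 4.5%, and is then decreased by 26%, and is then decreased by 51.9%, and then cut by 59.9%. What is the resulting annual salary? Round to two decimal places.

Apply the 4.5% decrease: $252129.67 × 0.955 = $240783.83485.
Apply the 26% decrease: $240783.83485 × 0.74 = $178180.037789.
Apply the 51.9% decrease: $178180.037789 × 0.481 = $85704.598176509.
After the 59.9% decrease: $85704.598176509 × 0.401 = $34367.543868780109 ≈ $34367.54.

$34367.54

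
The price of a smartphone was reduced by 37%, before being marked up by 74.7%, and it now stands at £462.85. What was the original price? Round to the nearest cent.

£420.54

The overall multiplier applied was 0.63 × 1.747 = 1.10061.
So the original price was £462.85 ÷ 1.10061 ≈ £420.54.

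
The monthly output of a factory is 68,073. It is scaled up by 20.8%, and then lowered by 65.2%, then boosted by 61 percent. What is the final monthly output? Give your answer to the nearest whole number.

46,073

Apply the 20.8% increase: 68,073 × 1.208 = 82232.184.
Apply the 65.2% decrease: 82232.184 × 0.348 = 28616.800032.
After the 61% increase: 28616.800032 × 1.61 = 46073.04805152 ≈ 46,073.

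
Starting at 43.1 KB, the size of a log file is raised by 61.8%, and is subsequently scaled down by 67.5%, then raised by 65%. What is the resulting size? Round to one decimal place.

37.4 KB

Each change multiplies by a factor: 1.618 × 0.325 × 1.65 = 0.8676525.
43.1 × 0.8676525 = 37.39582275 ≈ 37.4.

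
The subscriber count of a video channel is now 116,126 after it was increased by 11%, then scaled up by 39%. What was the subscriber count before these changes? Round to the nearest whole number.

The overall multiplier applied was 1.11 × 1.39 = 1.5429.
So the original subscriber count was 116,126 ÷ 1.5429 ≈ 75,265.

75,265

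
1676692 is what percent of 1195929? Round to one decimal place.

140.2%

1676692 ÷ 1195929 ≈ 140.2%.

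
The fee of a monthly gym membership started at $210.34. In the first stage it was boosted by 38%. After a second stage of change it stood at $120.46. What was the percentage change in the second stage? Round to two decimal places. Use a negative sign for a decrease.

-58.50%

After the first stage: $210.34 × 1.38 = $290.2692.
Second-stage multiplier: $120.46 ÷ $290.2692 ≈ 0.414994.
That is a change of -58.50%.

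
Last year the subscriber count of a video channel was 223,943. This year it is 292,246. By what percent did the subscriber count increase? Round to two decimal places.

30.50%

Change: 292,246 − 223,943 = 68,303.
Relative to the original: 68,303 ÷ 223,943 ≈ 30.50%.
So the subscriber count increased by 30.50%.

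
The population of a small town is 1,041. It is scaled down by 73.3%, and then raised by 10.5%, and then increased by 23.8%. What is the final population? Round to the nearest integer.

380

73.3% decrease: 1,041 × 0.267 = 277.947.
Apply the 10.5% increase: 277.947 × 1.105 = 307.131435.
Apply the 23.8% increase: 307.131435 × 1.238 = 380.22871653 ≈ 380.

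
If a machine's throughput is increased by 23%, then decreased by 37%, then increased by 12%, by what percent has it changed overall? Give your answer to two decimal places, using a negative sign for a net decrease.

-13.21%

The combined multiplier is 1.23 × 0.63 × 1.12 = 0.867888.
That corresponds to a decrease of 13.21%.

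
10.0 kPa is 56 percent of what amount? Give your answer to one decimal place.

17.9 kPa

10.0 kPa ÷ 0.56 ≈ 17.9 kPa.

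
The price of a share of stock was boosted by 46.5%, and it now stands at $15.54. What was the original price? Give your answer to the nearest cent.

The overall multiplier applied was 1.465.
So the original price was $15.54 ÷ 1.465 ≈ $10.61.

$10.61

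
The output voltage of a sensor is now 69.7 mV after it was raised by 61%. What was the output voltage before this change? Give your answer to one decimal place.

The overall multiplier applied was 1.61.
So the original output voltage was 69.7 ÷ 1.61 ≈ 43.3 mV.

43.3 mV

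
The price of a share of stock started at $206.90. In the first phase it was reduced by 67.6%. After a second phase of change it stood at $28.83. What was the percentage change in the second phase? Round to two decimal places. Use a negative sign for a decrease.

After the first phase: $206.90 × 0.324 = $67.0356.
Second-phase multiplier: $28.83 ÷ $67.0356 ≈ 0.43007.
That is a change of -56.99%.

-56.99%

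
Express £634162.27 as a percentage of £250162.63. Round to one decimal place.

253.5%

£634162.27 ÷ £250162.63 ≈ 253.5%.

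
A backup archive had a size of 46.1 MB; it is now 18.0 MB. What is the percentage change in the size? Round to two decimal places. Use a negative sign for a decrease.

Change: 18.0 − 46.1 = -28.1.
Relative to the original: -28.1 ÷ 46.1 ≈ -60.95%.

-60.95%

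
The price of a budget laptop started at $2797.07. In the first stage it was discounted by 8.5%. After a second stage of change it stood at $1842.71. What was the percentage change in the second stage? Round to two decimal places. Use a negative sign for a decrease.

After the first stage: $2797.07 × 0.915 = $2559.31905.
Second-stage multiplier: $1842.71 ÷ $2559.31905 ≈ 0.72.
That is a change of -28.00%.

-28.00%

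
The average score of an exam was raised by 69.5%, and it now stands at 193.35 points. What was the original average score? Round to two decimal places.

114.07 points

The overall multiplier applied was 1.695.
So the original average score was 193.35 ÷ 1.695 ≈ 114.07 points.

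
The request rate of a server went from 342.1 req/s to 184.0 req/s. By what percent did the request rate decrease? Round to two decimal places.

46.21%

Change: 184.0 − 342.1 = -158.1.
Relative to the original: -158.1 ÷ 342.1 ≈ -46.21%.
So the request rate decreased by 46.21%.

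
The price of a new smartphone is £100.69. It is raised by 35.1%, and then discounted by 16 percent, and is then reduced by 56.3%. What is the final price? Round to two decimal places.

Each change multiplies by a factor: 1.351 × 0.84 × 0.437 = 0.49592508.
£100.69 × 0.49592508 = £49.9346963052 ≈ £49.93.

£49.93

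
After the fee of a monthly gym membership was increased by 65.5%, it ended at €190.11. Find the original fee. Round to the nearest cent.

The overall multiplier applied was 1.655.
So the original fee was €190.11 ÷ 1.655 ≈ €114.87.

€114.87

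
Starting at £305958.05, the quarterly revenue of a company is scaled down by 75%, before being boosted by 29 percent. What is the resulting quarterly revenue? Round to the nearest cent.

Each change multiplies by a factor: 0.25 × 1.29 = 0.3225.
£305958.05 × 0.3225 = £98671.471125 ≈ £98671.47.

£98671.47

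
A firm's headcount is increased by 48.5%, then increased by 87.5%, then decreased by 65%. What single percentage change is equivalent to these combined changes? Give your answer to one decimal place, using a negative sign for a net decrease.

A 48.5% increase multiplies by 1.485.
Then an 87.5% increase: 1.485 × 1.875 = 2.784375.
Then a 65% decrease: 2.784375 × 0.35 = 0.97453125.
Overall factor 0.97453125, i.e. -2.5%.

-2.5%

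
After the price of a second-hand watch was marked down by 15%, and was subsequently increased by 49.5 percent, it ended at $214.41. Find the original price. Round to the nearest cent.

The overall multiplier applied was 0.85 × 1.495 = 1.27075.
So the original price was $214.41 ÷ 1.27075 ≈ $168.73.

$168.73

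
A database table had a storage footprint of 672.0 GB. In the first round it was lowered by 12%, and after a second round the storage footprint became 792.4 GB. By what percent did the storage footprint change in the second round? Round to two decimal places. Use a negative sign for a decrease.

34.00%

After the first round: 672.0 × 0.88 = 591.36.
Second-round multiplier: 792.4 ÷ 591.36 ≈ 1.339962.
That is a change of 34.00%.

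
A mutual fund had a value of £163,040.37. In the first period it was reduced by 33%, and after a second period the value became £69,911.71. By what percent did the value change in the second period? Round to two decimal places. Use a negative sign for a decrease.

-36.00%

After the first period: £163,040.37 × 0.67 = £109237.0479.
Second-period multiplier: £69,911.71 ÷ £109237.0479 ≈ 0.64.
That is a change of -36.00%.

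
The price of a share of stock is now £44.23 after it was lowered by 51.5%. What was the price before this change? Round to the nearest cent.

The overall multiplier applied was 0.485.
So the original price was £44.23 ÷ 0.485 ≈ £91.20.

£91.20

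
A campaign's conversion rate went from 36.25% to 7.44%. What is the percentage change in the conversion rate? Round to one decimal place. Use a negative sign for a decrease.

-79.5%

The change is 7.44 − 36.25 = -28.81 percentage points.
Relative to the original 36.25%, that is -28.81 ÷ 36.25 ≈ -79.5%.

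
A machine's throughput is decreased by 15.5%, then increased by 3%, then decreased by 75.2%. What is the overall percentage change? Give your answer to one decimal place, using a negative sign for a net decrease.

-78.4%

A 15.5% decrease multiplies by 0.845.
Then a 3% increase: 0.845 × 1.03 = 0.87035.
Then a 75.2% decrease: 0.87035 × 0.248 = 0.2158468.
Overall factor 0.2158468, i.e. -78.4%.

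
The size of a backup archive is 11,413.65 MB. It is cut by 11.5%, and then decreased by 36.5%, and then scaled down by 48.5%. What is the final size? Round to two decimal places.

3,303.31 MB

Each change multiplies by a factor: 0.885 × 0.635 × 0.515 = 0.289417125.
11,413.65 × 0.289417125 = 3303.30576875625 ≈ 3,303.31.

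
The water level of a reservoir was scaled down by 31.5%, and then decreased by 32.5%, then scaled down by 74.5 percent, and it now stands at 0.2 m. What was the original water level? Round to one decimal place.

1.7 m

The overall multiplier applied was 0.685 × 0.675 × 0.255 = 0.117905625.
So the original water level was 0.2 ÷ 0.117905625 ≈ 1.7 m.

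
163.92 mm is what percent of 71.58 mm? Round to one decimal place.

163.92 mm ÷ 71.58 mm ≈ 229.0%.

229.0%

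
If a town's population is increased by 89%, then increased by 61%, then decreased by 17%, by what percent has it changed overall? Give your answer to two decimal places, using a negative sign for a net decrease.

152.56%

The combined multiplier is 1.89 × 1.61 × 0.83 = 2.525607.
That corresponds to an increase of 152.56%.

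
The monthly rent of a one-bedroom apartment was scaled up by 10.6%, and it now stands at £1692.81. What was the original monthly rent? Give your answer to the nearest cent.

£1530.57

The overall multiplier applied was 1.106.
So the original monthly rent was £1692.81 ÷ 1.106 ≈ £1530.57.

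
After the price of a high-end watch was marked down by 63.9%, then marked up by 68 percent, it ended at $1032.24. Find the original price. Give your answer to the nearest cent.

$1702.02

The overall multiplier applied was 0.361 × 1.68 = 0.60648.
So the original price was $1032.24 ÷ 0.60648 ≈ $1702.02.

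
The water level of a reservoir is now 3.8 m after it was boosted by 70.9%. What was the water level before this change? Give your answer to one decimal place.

2.2 m

The overall multiplier applied was 1.709.
So the original water level was 3.8 ÷ 1.709 ≈ 2.2 m.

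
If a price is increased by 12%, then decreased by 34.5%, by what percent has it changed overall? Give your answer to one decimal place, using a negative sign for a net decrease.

A 12% increase multiplies by 1.12.
Then a 34.5% decrease: 1.12 × 0.655 = 0.7336.
Overall factor 0.7336, i.e. -26.6%.

-26.6%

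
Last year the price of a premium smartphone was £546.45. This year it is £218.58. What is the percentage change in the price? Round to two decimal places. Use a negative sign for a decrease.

-60.00%

Change: £218.58 − £546.45 = -£327.87.
Relative to the original: -£327.87 ÷ £546.45 = -60.00%.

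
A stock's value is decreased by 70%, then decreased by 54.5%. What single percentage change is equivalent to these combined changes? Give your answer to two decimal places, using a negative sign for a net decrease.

A 70% decrease multiplies by 0.3.
Then a 54.5% decrease: 0.3 × 0.455 = 0.1365.
Overall factor 0.1365, i.e. -86.35%.

-86.35%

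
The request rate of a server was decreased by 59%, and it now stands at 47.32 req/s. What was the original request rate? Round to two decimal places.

The overall multiplier applied was 0.41.
So the original request rate was 47.32 ÷ 0.41 ≈ 115.41 req/s.

115.41 req/s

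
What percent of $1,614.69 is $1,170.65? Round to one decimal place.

$1,170.65 ÷ $1,614.69 ≈ 72.5%.

72.5%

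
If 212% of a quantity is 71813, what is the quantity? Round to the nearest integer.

33874

71813 ÷ 2.12 ≈ 33874.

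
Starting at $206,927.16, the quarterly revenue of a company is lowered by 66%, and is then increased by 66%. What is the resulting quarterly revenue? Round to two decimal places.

$116,789.69

Each change multiplies by a factor: 0.34 × 1.66 = 0.5644.
$206,927.16 × 0.5644 = $116789.689104 ≈ $116,789.69.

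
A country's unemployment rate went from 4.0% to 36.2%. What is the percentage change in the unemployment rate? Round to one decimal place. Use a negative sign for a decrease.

The change is 36.2 − 4.0 = 32.2 percentage points.
Relative to the original 4.0%, that is 32.2 ÷ 4.0 = 805.0%.

805.0%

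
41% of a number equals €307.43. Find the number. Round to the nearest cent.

€749.83

€307.43 ÷ 0.41 ≈ €749.83.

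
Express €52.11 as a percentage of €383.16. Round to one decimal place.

13.6%

€52.11 ÷ €383.16 ≈ 13.6%.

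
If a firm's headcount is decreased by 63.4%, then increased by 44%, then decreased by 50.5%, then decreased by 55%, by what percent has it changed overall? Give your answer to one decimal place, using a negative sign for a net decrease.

-88.3%

The combined multiplier is 0.366 × 1.44 × 0.495 × 0.45 = 0.11739816.
That corresponds to a decrease of 88.3%.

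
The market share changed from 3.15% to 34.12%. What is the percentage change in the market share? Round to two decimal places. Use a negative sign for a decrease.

The change is 34.12 − 3.15 = 30.97 percentage points.
Relative to the original 3.15%, that is 30.97 ÷ 3.15 ≈ 983.17%.

983.17%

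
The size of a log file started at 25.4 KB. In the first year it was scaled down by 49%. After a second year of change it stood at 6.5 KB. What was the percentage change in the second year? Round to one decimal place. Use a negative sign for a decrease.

-49.8%

After the first year: 25.4 × 0.51 = 12.954.
Second-year multiplier: 6.5 ÷ 12.954 ≈ 0.50178.
That is a change of -49.8%.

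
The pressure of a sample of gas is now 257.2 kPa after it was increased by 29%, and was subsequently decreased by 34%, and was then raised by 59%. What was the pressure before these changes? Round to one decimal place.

The overall multiplier applied was 1.29 × 0.66 × 1.59 = 1.353726.
So the original pressure was 257.2 ÷ 1.353726 ≈ 190.0 kPa.

190.0 kPa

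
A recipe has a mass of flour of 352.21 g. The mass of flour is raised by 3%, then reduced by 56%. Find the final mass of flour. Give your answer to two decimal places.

After the 3% increase: 352.21 × 1.03 = 362.7763.
After the 56% decrease: 362.7763 × 0.44 = 159.621572 ≈ 159.62.

159.62 g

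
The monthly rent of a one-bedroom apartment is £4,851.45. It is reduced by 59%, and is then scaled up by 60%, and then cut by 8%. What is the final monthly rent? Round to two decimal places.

£2,927.95

Each change multiplies by a factor: 0.41 × 1.6 × 0.92 = 0.60352.
£4,851.45 × 0.60352 = £2927.947104 ≈ £2,927.95.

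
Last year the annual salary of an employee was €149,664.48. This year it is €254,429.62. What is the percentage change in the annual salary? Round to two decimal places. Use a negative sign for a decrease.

Change: €254,429.62 − €149,664.48 = €104,765.14.
Relative to the original: €104,765.14 ÷ €149,664.48 ≈ 70.00%.

70.00%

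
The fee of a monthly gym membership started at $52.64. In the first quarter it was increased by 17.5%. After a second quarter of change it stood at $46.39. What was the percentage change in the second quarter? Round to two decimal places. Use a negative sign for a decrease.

-25.00%

After the first quarter: $52.64 × 1.175 = $61.852.
Second-quarter multiplier: $46.39 ÷ $61.852 ≈ 0.750016.
That is a change of -25.00%.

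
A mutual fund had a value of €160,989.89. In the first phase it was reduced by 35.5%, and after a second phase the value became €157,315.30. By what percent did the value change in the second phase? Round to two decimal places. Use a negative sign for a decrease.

51.50%

After the first phase: €160,989.89 × 0.645 = €103838.47905.
Second-phase multiplier: €157,315.30 ÷ €103838.47905 ≈ 1.515.
That is a change of 51.50%.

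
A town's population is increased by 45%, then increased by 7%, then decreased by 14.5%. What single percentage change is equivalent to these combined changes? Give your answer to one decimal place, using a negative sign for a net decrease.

32.7%

The combined multiplier is 1.45 × 1.07 × 0.855 = 1.3265325.
That corresponds to an increase of 32.7%.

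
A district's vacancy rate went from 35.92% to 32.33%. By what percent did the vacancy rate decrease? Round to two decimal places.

9.99%

The change is 32.33 − 35.92 = -3.59 percentage points.
Relative to the original 35.92%, that is -3.59 ÷ 35.92 ≈ -9.99%.
So the vacancy rate fell by 9.99%.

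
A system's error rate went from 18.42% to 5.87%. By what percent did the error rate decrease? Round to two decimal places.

68.13%

The change is 5.87 − 18.42 = -12.55 percentage points.
Relative to the original 18.42%, that is -12.55 ÷ 18.42 ≈ -68.13%.
So the error rate fell by 68.13%.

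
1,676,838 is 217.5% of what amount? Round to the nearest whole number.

1,676,838 ÷ 2.175 = 770,960.

770,960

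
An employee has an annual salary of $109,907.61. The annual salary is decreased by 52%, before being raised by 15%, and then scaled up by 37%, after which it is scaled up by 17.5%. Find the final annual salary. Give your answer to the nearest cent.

Apply the 52% decrease: $109,907.61 × 0.48 = $52755.6528.
After the 15% increase: $52755.6528 × 1.15 = $60669.00072.
37% increase: $60669.00072 × 1.37 = $83116.5309864.
17.5% increase: $83116.5309864 × 1.175 = $97661.92390902 ≈ $97,661.92.

$97,661.92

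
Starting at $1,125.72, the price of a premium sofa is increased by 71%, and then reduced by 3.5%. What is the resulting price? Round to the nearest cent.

$1,857.61

Apply the 71% increase: $1,125.72 × 1.71 = $1924.9812.
3.5% decrease: $1924.9812 × 0.965 = $1857.606858 ≈ $1,857.61.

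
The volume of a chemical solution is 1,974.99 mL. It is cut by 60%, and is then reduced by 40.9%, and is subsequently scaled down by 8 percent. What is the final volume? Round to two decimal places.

Each change multiplies by a factor: 0.4 × 0.591 × 0.92 = 0.217488.
1,974.99 × 0.217488 = 429.53662512 ≈ 429.54.

429.54 mL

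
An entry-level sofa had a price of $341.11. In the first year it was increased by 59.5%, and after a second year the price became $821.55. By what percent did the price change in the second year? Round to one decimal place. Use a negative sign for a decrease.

51.0%

After the first year: $341.11 × 1.595 = $544.07045.
Second-year multiplier: $821.55 ÷ $544.07045 ≈ 1.51001.
That is a change of 51.0%.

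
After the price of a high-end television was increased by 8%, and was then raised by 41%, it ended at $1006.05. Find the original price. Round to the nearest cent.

$660.66

Undoing the 41% increase: $1006.05 ÷ 1.41 ≈ $713.510638.
Undoing the 8% increase: $713.510638 ÷ 1.08 ≈ $660.66.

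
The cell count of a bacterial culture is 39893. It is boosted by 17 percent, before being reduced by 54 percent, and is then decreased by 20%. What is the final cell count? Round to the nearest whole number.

Each change multiplies by a factor: 1.17 × 0.46 × 0.8 = 0.43056.
39893 × 0.43056 = 17176.33008 ≈ 17176.

17176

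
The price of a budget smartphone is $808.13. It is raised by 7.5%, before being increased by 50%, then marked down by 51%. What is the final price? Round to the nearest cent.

$638.52

Each change multiplies by a factor: 1.075 × 1.5 × 0.49 = 0.790125.
$808.13 × 0.790125 = $638.52371625 ≈ $638.52.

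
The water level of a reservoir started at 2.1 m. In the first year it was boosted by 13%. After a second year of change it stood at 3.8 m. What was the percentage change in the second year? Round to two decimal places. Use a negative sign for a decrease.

After the first year: 2.1 × 1.13 = 2.373.
Second-year multiplier: 3.8 ÷ 2.373 ≈ 1.601349.
That is a change of 60.13%.

60.13%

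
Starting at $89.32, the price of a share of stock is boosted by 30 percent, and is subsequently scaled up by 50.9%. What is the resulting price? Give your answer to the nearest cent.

$175.22

Apply the 30% increase: $89.32 × 1.3 = $116.116.
Apply the 50.9% increase: $116.116 × 1.509 = $175.219044 ≈ $175.22.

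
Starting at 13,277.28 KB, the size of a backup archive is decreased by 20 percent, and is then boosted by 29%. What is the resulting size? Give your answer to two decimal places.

13,702.15 KB

Each change multiplies by a factor: 0.8 × 1.29 = 1.032.
13,277.28 × 1.032 = 13702.15296 ≈ 13,702.15.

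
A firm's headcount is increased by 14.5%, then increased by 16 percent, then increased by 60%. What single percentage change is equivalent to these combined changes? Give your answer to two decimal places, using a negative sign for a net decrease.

112.51%

A 14.5% increase multiplies by 1.145.
Then a 16% increase: 1.145 × 1.16 = 1.3282.
Then a 60% increase: 1.3282 × 1.6 = 2.12512.
Overall factor 2.12512, i.e. 112.51%.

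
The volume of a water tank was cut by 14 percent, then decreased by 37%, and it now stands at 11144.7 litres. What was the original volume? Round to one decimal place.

20569.8 litres

Undoing the 37% decrease: 11144.7 ÷ 0.63 = 17690.
Undoing the 14% decrease: 17690 ÷ 0.86 ≈ 20569.8 litres.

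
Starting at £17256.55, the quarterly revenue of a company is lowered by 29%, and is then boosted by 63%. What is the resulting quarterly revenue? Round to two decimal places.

£19971.01

Each change multiplies by a factor: 0.71 × 1.63 = 1.1573.
£17256.55 × 1.1573 = £19971.005315 ≈ £19971.01.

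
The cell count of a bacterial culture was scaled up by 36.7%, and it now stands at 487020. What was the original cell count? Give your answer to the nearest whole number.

The overall multiplier applied was 1.367.
So the original cell count was 487020 ÷ 1.367 ≈ 356269.

356269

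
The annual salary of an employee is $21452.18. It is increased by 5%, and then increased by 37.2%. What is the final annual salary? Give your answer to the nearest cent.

$30904.01

Apply the 5% increase: $21452.18 × 1.05 = $22524.789.
After the 37.2% increase: $22524.789 × 1.372 = $30904.010508 ≈ $30904.01.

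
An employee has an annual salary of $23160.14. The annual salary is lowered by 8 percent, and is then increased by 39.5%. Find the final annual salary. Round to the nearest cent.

$29723.72

8% decrease: $23160.14 × 0.92 = $21307.3288.
Apply the 39.5% increase: $21307.3288 × 1.395 = $29723.723676 ≈ $29723.72.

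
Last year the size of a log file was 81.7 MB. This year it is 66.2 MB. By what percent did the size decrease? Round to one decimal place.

19.0%

Change: 66.2 − 81.7 = -15.5.
Relative to the original: -15.5 ÷ 81.7 ≈ -19.0%.
So the size decreased by 19.0%.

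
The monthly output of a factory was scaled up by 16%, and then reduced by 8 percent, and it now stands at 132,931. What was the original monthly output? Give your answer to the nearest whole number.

Undoing the 8% decrease: 132,931 ÷ 0.92 ≈ 144490.217391.
Undoing the 16% increase: 144490.217391 ÷ 1.16 ≈ 124,561.

124,561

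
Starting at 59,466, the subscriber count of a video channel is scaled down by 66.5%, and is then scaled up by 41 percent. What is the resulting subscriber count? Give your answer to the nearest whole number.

After the 66.5% decrease: 59,466 × 0.335 = 19921.11.
After the 41% increase: 19921.11 × 1.41 = 28088.7651 ≈ 28,089.

28,089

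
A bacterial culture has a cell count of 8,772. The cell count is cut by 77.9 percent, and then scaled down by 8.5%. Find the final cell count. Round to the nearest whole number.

1,774

Each change multiplies by a factor: 0.221 × 0.915 = 0.202215.
8,772 × 0.202215 = 1773.82998 ≈ 1,774.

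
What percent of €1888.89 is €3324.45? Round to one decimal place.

€3324.45 ÷ €1888.89 ≈ 176.0%.

176.0%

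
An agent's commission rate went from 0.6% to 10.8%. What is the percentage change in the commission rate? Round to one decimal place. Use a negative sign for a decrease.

1700.0%

The change is 10.8 − 0.6 = 10.2 percentage points.
Relative to the original 0.6%, that is 10.2 ÷ 0.6 = 1700.0%.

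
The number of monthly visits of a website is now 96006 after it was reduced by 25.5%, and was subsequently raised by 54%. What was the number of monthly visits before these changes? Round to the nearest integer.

83680

The overall multiplier applied was 0.745 × 1.54 = 1.1473.
So the original number of monthly visits was 96006 ÷ 1.1473 ≈ 83680.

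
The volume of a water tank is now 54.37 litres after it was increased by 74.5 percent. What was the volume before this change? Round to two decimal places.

31.16 litres

The overall multiplier applied was 1.745.
So the original volume was 54.37 ÷ 1.745 ≈ 31.16 litres.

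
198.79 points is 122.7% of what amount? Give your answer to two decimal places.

198.79 points ÷ 1.227 ≈ 162.01 points.

162.01 points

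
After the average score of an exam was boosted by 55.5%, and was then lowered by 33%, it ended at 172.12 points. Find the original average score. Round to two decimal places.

The overall multiplier applied was 1.555 × 0.67 = 1.04185.
So the original average score was 172.12 ÷ 1.04185 ≈ 165.21 points.

165.21 points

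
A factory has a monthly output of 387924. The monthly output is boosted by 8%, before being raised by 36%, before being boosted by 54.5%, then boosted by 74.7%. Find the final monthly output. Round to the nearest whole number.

8% increase: 387924 × 1.08 = 418957.92.
36% increase: 418957.92 × 1.36 = 569782.7712.
Apply the 54.5% increase: 569782.7712 × 1.545 = 880314.381504.
After the 74.7% increase: 880314.381504 × 1.747 = 1537909.224487488 ≈ 1537909.

1537909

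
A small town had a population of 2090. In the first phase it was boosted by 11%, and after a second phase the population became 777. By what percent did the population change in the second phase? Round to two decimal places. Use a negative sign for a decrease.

-66.51%

After the first phase: 2090 × 1.11 = 2319.9.
Second-phase multiplier: 777 ÷ 2319.9 ≈ 0.334928.
That is a change of -66.51%.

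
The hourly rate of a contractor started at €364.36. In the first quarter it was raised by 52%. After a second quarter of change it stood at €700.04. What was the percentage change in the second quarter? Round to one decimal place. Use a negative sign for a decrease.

After the first quarter: €364.36 × 1.52 = €553.8272.
Second-quarter multiplier: €700.04 ÷ €553.8272 ≈ 1.264.
That is a change of 26.4%.

26.4%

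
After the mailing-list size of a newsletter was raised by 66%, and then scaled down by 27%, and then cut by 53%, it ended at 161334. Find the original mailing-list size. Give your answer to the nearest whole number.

Undoing the 53% decrease: 161334 ÷ 0.47 ≈ 343263.829787.
Undoing the 27% decrease: 343263.829787 ÷ 0.73 ≈ 470224.424366.
Undoing the 66% increase: 470224.424366 ÷ 1.66 ≈ 283268.

283268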